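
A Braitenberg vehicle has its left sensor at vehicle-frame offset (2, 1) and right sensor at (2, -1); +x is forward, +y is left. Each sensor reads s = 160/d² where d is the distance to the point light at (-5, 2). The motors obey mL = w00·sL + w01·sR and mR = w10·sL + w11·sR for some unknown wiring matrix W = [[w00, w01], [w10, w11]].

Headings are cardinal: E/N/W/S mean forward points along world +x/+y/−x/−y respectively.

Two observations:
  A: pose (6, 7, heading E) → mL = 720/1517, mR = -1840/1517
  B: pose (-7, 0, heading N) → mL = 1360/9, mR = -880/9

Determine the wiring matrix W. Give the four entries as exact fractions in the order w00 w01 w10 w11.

obs A: pose=(6,7,E) → sL=32/41, sR=32/37, mL=720/1517, mR=-1840/1517
obs B: pose=(-7,0,N) → sL=160/9, sR=160, mL=1360/9, mR=-880/9
sensor matrix S = [[32/41, 32/37], [160/9, 160]]; det S = 1495040/13653
solve [mL_A; mL_B] = S·[w00; w01] and [mR_A; mR_B] = S·[w10; w11]:
  w00 = -1/2, w01 = 1, w10 = -1, w11 = -1/2

-1/2 1 -1 -1/2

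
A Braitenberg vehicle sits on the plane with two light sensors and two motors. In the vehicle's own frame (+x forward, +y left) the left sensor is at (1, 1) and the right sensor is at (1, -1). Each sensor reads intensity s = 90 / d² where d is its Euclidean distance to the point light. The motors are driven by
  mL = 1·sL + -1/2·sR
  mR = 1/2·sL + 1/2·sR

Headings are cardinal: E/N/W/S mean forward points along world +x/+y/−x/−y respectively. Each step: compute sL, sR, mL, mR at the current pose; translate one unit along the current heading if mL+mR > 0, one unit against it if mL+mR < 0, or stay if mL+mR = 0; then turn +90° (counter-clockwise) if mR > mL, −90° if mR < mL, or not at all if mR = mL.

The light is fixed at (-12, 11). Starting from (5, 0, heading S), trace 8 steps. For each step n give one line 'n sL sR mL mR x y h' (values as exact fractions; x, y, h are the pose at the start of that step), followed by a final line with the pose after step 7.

n=0: pose=(5,0,S); sL=5/26, sR=9/40; mL=83/1040, mR=217/1040; mL+mR=15/52 → advance +1; mR−mL=67/520 → turn +1·90°
n=1: pose=(5,-1,E); sL=18/89, sR=90/493; mL=4869/43877, mR=8442/43877; mL+mR=27/89 → advance +1; mR−mL=3573/43877 → turn +1·90°
n=2: pose=(6,-1,N); sL=9/41, sR=45/241; mL=2493/19762, mR=2007/9881; mL+mR=27/82 → advance +1; mR−mL=1521/19762 → turn +1·90°
n=3: pose=(6,0,W); sL=90/433, sR=90/389; mL=15525/168437, mR=36990/168437; mL+mR=135/433 → advance +1; mR−mL=21465/168437 → turn +1·90°
n=4: pose=(5,0,S); sL=5/26, sR=9/40; mL=83/1040, mR=217/1040; mL+mR=15/52 → advance +1; mR−mL=67/520 → turn +1·90°
n=5: pose=(5,-1,E); sL=18/89, sR=90/493; mL=4869/43877, mR=8442/43877; mL+mR=27/89 → advance +1; mR−mL=3573/43877 → turn +1·90°
n=6: pose=(6,-1,N); sL=9/41, sR=45/241; mL=2493/19762, mR=2007/9881; mL+mR=27/82 → advance +1; mR−mL=1521/19762 → turn +1·90°
n=7: pose=(6,0,W); sL=90/433, sR=90/389; mL=15525/168437, mR=36990/168437; mL+mR=135/433 → advance +1; mR−mL=21465/168437 → turn +1·90°

0 5/26 9/40 83/1040 217/1040 5 0 S
1 18/89 90/493 4869/43877 8442/43877 5 -1 E
2 9/41 45/241 2493/19762 2007/9881 6 -1 N
3 90/433 90/389 15525/168437 36990/168437 6 0 W
4 5/26 9/40 83/1040 217/1040 5 0 S
5 18/89 90/493 4869/43877 8442/43877 5 -1 E
6 9/41 45/241 2493/19762 2007/9881 6 -1 N
7 90/433 90/389 15525/168437 36990/168437 6 0 W
final 5 0 S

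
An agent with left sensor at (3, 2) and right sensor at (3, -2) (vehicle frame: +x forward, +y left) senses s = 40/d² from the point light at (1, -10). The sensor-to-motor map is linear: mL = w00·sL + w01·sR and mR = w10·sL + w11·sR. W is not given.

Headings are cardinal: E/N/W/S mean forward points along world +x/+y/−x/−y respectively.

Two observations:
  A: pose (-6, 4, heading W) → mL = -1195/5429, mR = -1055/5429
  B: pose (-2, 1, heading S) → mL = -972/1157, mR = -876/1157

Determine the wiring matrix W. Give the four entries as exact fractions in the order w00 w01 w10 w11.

-1 -1/2 -1/2 -1

obs A: pose=(-6,4,W) → sL=10/61, sR=10/89, mL=-1195/5429, mR=-1055/5429
obs B: pose=(-2,1,S) → sL=8/13, sR=40/89, mL=-972/1157, mR=-876/1157
sensor matrix S = [[10/61, 10/89], [8/13, 40/89]]; det S = 320/70577
solve [mL_A; mL_B] = S·[w00; w01] and [mR_A; mR_B] = S·[w10; w11]:
  w00 = -1, w01 = -1/2, w10 = -1/2, w11 = -1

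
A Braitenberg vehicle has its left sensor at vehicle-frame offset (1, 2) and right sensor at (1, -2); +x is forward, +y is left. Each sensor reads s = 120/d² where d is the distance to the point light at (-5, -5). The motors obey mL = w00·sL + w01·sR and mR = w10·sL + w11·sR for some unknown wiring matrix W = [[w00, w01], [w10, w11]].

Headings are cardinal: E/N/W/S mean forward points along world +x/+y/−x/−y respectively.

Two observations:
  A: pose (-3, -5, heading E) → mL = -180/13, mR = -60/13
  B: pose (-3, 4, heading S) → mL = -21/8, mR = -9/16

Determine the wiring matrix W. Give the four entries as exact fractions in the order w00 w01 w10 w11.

-1/2 -1 -1 1/2

obs A: pose=(-3,-5,E) → sL=120/13, sR=120/13, mL=-180/13, mR=-60/13
obs B: pose=(-3,4,S) → sL=3/2, sR=15/8, mL=-21/8, mR=-9/16
sensor matrix S = [[120/13, 120/13], [3/2, 15/8]]; det S = 45/13
solve [mL_A; mL_B] = S·[w00; w01] and [mR_A; mR_B] = S·[w10; w11]:
  w00 = -1/2, w01 = -1, w10 = -1, w11 = 1/2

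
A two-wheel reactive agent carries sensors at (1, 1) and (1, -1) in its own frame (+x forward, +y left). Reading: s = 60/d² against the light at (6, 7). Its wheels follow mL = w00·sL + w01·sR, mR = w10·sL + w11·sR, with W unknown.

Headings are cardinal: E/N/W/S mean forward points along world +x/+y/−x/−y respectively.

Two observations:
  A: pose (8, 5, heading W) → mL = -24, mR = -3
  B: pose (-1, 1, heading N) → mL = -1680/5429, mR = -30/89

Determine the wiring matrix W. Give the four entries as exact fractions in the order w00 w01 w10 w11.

obs A: pose=(8,5,W) → sL=6, sR=30, mL=-24, mR=-3
obs B: pose=(-1,1,N) → sL=60/89, sR=60/61, mL=-1680/5429, mR=-30/89
sensor matrix S = [[6, 30], [60/89, 60/61]]; det S = -77760/5429
solve [mL_A; mL_B] = S·[w00; w01] and [mR_A; mR_B] = S·[w10; w11]:
  w00 = 1, w01 = -1, w10 = -1/2, w11 = 0

1 -1 -1/2 0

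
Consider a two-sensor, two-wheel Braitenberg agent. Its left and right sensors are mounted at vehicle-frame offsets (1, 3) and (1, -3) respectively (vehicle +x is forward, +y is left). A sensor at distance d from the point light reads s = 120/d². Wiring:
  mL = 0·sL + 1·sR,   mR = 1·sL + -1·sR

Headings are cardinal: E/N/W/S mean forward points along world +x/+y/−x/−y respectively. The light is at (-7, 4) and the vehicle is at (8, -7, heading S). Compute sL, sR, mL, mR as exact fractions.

10/39 5/12 5/12 -25/156

left sensor world pos  = (11, -8); dL² = 468
right sensor world pos = (5, -8); dR² = 288
sL = 120/468 = 10/39
sR = 120/288 = 5/12
mL = 0·sL + 1·sR = 5/12
mR = 1·sL + -1·sR = -25/156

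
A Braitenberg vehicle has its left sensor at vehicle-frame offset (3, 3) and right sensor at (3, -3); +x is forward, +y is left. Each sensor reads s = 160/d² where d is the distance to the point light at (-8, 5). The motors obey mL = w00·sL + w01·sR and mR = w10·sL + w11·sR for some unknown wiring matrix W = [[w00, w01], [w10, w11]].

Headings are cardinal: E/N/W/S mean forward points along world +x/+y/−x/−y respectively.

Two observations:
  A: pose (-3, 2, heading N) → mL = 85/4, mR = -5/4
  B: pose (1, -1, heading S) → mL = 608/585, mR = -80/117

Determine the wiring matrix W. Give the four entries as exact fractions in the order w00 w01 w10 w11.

1/2 1/2 0 -1/2

obs A: pose=(-3,2,N) → sL=40, sR=5/2, mL=85/4, mR=-5/4
obs B: pose=(1,-1,S) → sL=32/45, sR=160/117, mL=608/585, mR=-80/117
sensor matrix S = [[40, 5/2], [32/45, 160/117]]; det S = 688/13
solve [mL_A; mL_B] = S·[w00; w01] and [mR_A; mR_B] = S·[w10; w11]:
  w00 = 1/2, w01 = 1/2, w10 = 0, w11 = -1/2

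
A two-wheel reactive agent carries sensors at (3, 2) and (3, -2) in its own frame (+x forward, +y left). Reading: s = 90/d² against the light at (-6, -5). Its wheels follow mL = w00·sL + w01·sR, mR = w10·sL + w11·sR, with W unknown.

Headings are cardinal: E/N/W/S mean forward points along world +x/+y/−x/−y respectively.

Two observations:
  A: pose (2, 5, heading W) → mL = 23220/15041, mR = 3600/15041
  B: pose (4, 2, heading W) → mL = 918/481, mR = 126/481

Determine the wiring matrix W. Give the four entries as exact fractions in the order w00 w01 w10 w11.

1 1 1/2 -1/2

obs A: pose=(2,5,W) → sL=90/89, sR=90/169, mL=23220/15041, mR=3600/15041
obs B: pose=(4,2,W) → sL=45/37, sR=9/13, mL=918/481, mR=126/481
sensor matrix S = [[90/89, 90/169], [45/37, 9/13]]; det S = 29160/556517
solve [mL_A; mL_B] = S·[w00; w01] and [mR_A; mR_B] = S·[w10; w11]:
  w00 = 1, w01 = 1, w10 = 1/2, w11 = -1/2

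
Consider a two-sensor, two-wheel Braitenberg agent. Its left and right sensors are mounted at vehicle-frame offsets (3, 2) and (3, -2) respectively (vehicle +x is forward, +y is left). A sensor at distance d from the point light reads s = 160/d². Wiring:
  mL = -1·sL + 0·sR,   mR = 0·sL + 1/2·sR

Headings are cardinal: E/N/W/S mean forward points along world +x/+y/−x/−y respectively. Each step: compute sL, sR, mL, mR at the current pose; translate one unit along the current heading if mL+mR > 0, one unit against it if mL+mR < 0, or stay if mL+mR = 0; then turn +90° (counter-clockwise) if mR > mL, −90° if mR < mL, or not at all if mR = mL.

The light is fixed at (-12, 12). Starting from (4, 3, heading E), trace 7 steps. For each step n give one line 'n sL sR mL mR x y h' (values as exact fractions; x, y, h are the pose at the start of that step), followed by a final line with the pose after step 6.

n=0: pose=(4,3,E); sL=16/41, sR=80/241; mL=-16/41, mR=40/241; mL+mR=-2216/9881 → advance -1; mR−mL=5496/9881 → turn +1·90°
n=1: pose=(3,3,N); sL=32/41, sR=32/65; mL=-32/41, mR=16/65; mL+mR=-1424/2665 → advance -1; mR−mL=2736/2665 → turn +1·90°
n=2: pose=(3,2,W); sL=5/9, sR=10/13; mL=-5/9, mR=5/13; mL+mR=-20/117 → advance -1; mR−mL=110/117 → turn +1·90°
n=3: pose=(4,2,S); sL=160/493, sR=32/73; mL=-160/493, mR=16/73; mL+mR=-3792/35989 → advance -1; mR−mL=19568/35989 → turn +1·90°
n=4: pose=(4,3,E); sL=16/41, sR=80/241; mL=-16/41, mR=40/241; mL+mR=-2216/9881 → advance -1; mR−mL=5496/9881 → turn +1·90°
n=5: pose=(3,3,N); sL=32/41, sR=32/65; mL=-32/41, mR=16/65; mL+mR=-1424/2665 → advance -1; mR−mL=2736/2665 → turn +1·90°
n=6: pose=(3,2,W); sL=5/9, sR=10/13; mL=-5/9, mR=5/13; mL+mR=-20/117 → advance -1; mR−mL=110/117 → turn +1·90°

0 16/41 80/241 -16/41 40/241 4 3 E
1 32/41 32/65 -32/41 16/65 3 3 N
2 5/9 10/13 -5/9 5/13 3 2 W
3 160/493 32/73 -160/493 16/73 4 2 S
4 16/41 80/241 -16/41 40/241 4 3 E
5 32/41 32/65 -32/41 16/65 3 3 N
6 5/9 10/13 -5/9 5/13 3 2 W
final 4 2 S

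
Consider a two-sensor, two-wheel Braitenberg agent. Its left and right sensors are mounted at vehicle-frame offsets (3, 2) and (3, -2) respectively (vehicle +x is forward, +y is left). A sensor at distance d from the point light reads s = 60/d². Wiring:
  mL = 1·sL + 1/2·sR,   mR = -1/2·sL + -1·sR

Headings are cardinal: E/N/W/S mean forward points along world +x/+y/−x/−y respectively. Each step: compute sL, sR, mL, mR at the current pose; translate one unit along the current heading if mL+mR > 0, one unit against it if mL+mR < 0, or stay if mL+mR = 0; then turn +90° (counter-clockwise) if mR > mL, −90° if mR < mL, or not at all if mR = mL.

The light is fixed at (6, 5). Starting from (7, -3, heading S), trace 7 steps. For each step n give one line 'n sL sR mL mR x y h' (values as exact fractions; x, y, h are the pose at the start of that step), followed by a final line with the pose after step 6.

0 6/13 30/61 561/793 -573/793 7 -3 S
1 12/17 60/29 858/493 -1194/493 7 -2 W
2 15/4 15/8 75/16 -15/4 8 -2 N
3 60/41 60/89 6570/3649 -5130/3649 8 -1 E
4 30/53 30/41 2025/2173 -2205/2173 9 -1 S
5 60/49 20/3 670/147 -1070/147 9 0 W
6 15/2 3/2 33/4 -21/4 10 0 N
final 10 1 E

n=0: pose=(7,-3,S); sL=6/13, sR=30/61; mL=561/793, mR=-573/793; mL+mR=-12/793 → advance -1; mR−mL=-1134/793 → turn -1·90°
n=1: pose=(7,-2,W); sL=12/17, sR=60/29; mL=858/493, mR=-1194/493; mL+mR=-336/493 → advance -1; mR−mL=-2052/493 → turn -1·90°
n=2: pose=(8,-2,N); sL=15/4, sR=15/8; mL=75/16, mR=-15/4; mL+mR=15/16 → advance +1; mR−mL=-135/16 → turn -1·90°
n=3: pose=(8,-1,E); sL=60/41, sR=60/89; mL=6570/3649, mR=-5130/3649; mL+mR=1440/3649 → advance +1; mR−mL=-11700/3649 → turn -1·90°
n=4: pose=(9,-1,S); sL=30/53, sR=30/41; mL=2025/2173, mR=-2205/2173; mL+mR=-180/2173 → advance -1; mR−mL=-4230/2173 → turn -1·90°
n=5: pose=(9,0,W); sL=60/49, sR=20/3; mL=670/147, mR=-1070/147; mL+mR=-400/147 → advance -1; mR−mL=-580/49 → turn -1·90°
n=6: pose=(10,0,N); sL=15/2, sR=3/2; mL=33/4, mR=-21/4; mL+mR=3 → advance +1; mR−mL=-27/2 → turn -1·90°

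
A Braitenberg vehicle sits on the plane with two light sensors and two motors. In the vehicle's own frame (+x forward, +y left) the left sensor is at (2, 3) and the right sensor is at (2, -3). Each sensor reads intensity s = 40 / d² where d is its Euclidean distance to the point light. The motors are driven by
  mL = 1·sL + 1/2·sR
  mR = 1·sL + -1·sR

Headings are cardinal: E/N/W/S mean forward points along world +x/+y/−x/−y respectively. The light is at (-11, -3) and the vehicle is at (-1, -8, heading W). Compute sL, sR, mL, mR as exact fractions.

left sensor world pos  = (-3, -11); dL² = 128
right sensor world pos = (-3, -5); dR² = 68
sL = 40/128 = 5/16
sR = 40/68 = 10/17
mL = 1·sL + 1/2·sR = 165/272
mR = 1·sL + -1·sR = -75/272

5/16 10/17 165/272 -75/272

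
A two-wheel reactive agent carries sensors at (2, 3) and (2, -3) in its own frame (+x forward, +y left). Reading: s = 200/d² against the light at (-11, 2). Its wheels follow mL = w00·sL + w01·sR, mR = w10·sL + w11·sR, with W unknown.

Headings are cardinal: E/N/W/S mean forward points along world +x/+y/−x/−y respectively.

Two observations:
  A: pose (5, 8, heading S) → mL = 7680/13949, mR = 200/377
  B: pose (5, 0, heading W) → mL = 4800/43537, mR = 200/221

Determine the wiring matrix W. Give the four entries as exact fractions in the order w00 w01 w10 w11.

-1 1 1 0

obs A: pose=(5,8,S) → sL=200/377, sR=40/37, mL=7680/13949, mR=200/377
obs B: pose=(5,0,W) → sL=200/221, sR=200/197, mL=4800/43537, mR=200/221
sensor matrix S = [[200/377, 40/37], [200/221, 200/197]]; det S = -20544000/46715201
solve [mL_A; mL_B] = S·[w00; w01] and [mR_A; mR_B] = S·[w10; w11]:
  w00 = -1, w01 = 1, w10 = 1, w11 = 0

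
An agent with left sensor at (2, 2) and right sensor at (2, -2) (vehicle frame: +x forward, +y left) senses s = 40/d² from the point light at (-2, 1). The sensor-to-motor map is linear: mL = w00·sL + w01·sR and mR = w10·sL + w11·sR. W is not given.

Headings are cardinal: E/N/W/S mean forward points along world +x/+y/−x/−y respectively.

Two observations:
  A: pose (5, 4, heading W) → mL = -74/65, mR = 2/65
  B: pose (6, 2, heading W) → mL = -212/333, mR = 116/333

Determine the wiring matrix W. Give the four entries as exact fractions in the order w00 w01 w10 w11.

obs A: pose=(5,4,W) → sL=20/13, sR=4/5, mL=-74/65, mR=2/65
obs B: pose=(6,2,W) → sL=40/37, sR=8/9, mL=-212/333, mR=116/333
sensor matrix S = [[20/13, 4/5], [40/37, 8/9]]; det S = 2176/4329
solve [mL_A; mL_B] = S·[w00; w01] and [mR_A; mR_B] = S·[w10; w11]:
  w00 = -1, w01 = 1/2, w10 = -1/2, w11 = 1

-1 1/2 -1/2 1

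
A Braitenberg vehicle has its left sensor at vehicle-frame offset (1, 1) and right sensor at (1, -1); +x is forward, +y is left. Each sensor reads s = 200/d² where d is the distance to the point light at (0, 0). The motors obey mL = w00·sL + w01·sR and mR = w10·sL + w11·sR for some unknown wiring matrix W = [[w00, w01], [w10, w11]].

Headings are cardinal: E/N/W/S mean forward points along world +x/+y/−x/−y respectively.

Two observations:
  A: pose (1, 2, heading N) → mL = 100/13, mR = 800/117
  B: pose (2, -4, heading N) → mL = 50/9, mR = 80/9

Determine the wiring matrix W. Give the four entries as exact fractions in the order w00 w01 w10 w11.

obs A: pose=(1,2,N) → sL=200/9, sR=200/13, mL=100/13, mR=800/117
obs B: pose=(2,-4,N) → sL=20, sR=100/9, mL=50/9, mR=80/9
sensor matrix S = [[200/9, 200/13], [20, 100/9]]; det S = -64000/1053
solve [mL_A; mL_B] = S·[w00; w01] and [mR_A; mR_B] = S·[w10; w11]:
  w00 = 0, w01 = 1/2, w10 = 1, w11 = -1

0 1/2 1 -1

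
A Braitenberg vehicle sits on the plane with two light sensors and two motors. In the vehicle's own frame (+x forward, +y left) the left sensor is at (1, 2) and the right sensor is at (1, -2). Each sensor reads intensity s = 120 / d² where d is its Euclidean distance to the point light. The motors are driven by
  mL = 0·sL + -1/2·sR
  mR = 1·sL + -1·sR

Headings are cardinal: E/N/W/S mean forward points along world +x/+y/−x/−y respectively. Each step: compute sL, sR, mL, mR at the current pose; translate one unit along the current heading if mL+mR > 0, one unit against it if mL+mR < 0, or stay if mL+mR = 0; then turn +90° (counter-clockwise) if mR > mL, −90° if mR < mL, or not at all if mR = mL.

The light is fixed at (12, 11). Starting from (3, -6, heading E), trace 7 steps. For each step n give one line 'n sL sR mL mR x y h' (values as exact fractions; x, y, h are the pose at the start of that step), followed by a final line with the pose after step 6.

0 120/289 24/85 -12/85 192/1445 3 -6 E
1 3/10 3/8 -3/16 -3/40 2 -6 N
2 120/521 120/377 -60/377 -17280/196417 2 -7 W
3 12/41 60/241 -30/241 432/9881 3 -7 S
4 120/289 24/85 -12/85 192/1445 3 -6 E
5 3/10 3/8 -3/16 -3/40 2 -6 N
6 120/521 120/377 -60/377 -17280/196417 2 -7 W
final 3 -7 S

n=0: pose=(3,-6,E); sL=120/289, sR=24/85; mL=-12/85, mR=192/1445; mL+mR=-12/1445 → advance -1; mR−mL=396/1445 → turn +1·90°
n=1: pose=(2,-6,N); sL=3/10, sR=3/8; mL=-3/16, mR=-3/40; mL+mR=-21/80 → advance -1; mR−mL=9/80 → turn +1·90°
n=2: pose=(2,-7,W); sL=120/521, sR=120/377; mL=-60/377, mR=-17280/196417; mL+mR=-48540/196417 → advance -1; mR−mL=13980/196417 → turn +1·90°
n=3: pose=(3,-7,S); sL=12/41, sR=60/241; mL=-30/241, mR=432/9881; mL+mR=-798/9881 → advance -1; mR−mL=1662/9881 → turn +1·90°
n=4: pose=(3,-6,E); sL=120/289, sR=24/85; mL=-12/85, mR=192/1445; mL+mR=-12/1445 → advance -1; mR−mL=396/1445 → turn +1·90°
n=5: pose=(2,-6,N); sL=3/10, sR=3/8; mL=-3/16, mR=-3/40; mL+mR=-21/80 → advance -1; mR−mL=9/80 → turn +1·90°
n=6: pose=(2,-7,W); sL=120/521, sR=120/377; mL=-60/377, mR=-17280/196417; mL+mR=-48540/196417 → advance -1; mR−mL=13980/196417 → turn +1·90°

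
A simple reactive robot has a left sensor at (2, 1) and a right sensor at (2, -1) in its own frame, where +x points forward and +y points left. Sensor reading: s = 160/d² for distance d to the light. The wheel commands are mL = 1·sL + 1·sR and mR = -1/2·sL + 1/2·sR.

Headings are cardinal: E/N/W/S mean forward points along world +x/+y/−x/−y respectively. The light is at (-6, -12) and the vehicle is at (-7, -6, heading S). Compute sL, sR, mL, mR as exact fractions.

left sensor world pos  = (-6, -8); dL² = 16
right sensor world pos = (-8, -8); dR² = 20
sL = 160/16 = 10
sR = 160/20 = 8
mL = 1·sL + 1·sR = 18
mR = -1/2·sL + 1/2·sR = -1

10 8 18 -1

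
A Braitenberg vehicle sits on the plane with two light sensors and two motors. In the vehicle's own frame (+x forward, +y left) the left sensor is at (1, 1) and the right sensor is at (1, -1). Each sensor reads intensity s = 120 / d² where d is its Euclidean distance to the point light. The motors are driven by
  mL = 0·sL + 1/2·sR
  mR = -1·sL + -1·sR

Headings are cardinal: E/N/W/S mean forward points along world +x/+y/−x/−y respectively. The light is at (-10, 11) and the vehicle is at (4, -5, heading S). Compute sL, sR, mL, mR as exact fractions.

left sensor world pos  = (5, -6); dL² = 514
right sensor world pos = (3, -6); dR² = 458
sL = 120/514 = 60/257
sR = 120/458 = 60/229
mL = 0·sL + 1/2·sR = 30/229
mR = -1·sL + -1·sR = -29160/58853

60/257 60/229 30/229 -29160/58853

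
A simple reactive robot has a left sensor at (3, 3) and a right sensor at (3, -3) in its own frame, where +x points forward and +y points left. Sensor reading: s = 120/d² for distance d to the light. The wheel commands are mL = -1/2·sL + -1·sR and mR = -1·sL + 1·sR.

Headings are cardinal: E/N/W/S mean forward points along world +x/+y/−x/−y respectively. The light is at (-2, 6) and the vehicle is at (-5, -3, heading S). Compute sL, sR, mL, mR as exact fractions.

left sensor world pos  = (-2, -6); dL² = 144
right sensor world pos = (-8, -6); dR² = 180
sL = 120/144 = 5/6
sR = 120/180 = 2/3
mL = -1/2·sL + -1·sR = -13/12
mR = -1·sL + 1·sR = -1/6

5/6 2/3 -13/12 -1/6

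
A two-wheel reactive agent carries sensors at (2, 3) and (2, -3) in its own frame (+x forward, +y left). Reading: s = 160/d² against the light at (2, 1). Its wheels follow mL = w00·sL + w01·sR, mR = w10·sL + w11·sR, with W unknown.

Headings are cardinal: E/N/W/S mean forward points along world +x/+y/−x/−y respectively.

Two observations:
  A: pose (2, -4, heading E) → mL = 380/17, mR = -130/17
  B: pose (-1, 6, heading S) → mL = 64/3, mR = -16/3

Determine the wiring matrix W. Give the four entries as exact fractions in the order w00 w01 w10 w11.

1 1 -1/2 1

obs A: pose=(2,-4,E) → sL=20, sR=40/17, mL=380/17, mR=-130/17
obs B: pose=(-1,6,S) → sL=160/9, sR=32/9, mL=64/3, mR=-16/3
sensor matrix S = [[20, 40/17], [160/9, 32/9]]; det S = 4480/153
solve [mL_A; mL_B] = S·[w00; w01] and [mR_A; mR_B] = S·[w10; w11]:
  w00 = 1, w01 = 1, w10 = -1/2, w11 = 1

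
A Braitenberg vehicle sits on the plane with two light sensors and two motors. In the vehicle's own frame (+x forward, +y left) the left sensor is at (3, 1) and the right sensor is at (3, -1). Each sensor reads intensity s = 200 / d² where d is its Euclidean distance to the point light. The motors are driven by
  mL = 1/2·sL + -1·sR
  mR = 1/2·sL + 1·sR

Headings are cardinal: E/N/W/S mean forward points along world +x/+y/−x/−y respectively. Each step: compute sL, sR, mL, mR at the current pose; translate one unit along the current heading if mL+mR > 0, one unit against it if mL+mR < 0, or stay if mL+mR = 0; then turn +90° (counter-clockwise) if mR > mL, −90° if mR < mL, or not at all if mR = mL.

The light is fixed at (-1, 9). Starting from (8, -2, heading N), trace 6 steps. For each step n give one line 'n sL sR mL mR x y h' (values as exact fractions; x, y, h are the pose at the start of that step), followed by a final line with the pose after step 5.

0 25/16 50/41 -575/1312 2625/1312 8 -2 N
1 200/157 200/117 -19700/18369 43100/18369 8 -1 W
2 4/5 100/109 -282/545 718/545 7 -1 S
3 200/221 40/53 -3540/11713 14140/11713 7 -2 E
4 25/16 50/41 -575/1312 2625/1312 8 -2 N
5 200/157 200/117 -19700/18369 43100/18369 8 -1 W
final 7 -1 S

n=0: pose=(8,-2,N); sL=25/16, sR=50/41; mL=-575/1312, mR=2625/1312; mL+mR=25/16 → advance +1; mR−mL=100/41 → turn +1·90°
n=1: pose=(8,-1,W); sL=200/157, sR=200/117; mL=-19700/18369, mR=43100/18369; mL+mR=200/157 → advance +1; mR−mL=400/117 → turn +1·90°
n=2: pose=(7,-1,S); sL=4/5, sR=100/109; mL=-282/545, mR=718/545; mL+mR=4/5 → advance +1; mR−mL=200/109 → turn +1·90°
n=3: pose=(7,-2,E); sL=200/221, sR=40/53; mL=-3540/11713, mR=14140/11713; mL+mR=200/221 → advance +1; mR−mL=80/53 → turn +1·90°
n=4: pose=(8,-2,N); sL=25/16, sR=50/41; mL=-575/1312, mR=2625/1312; mL+mR=25/16 → advance +1; mR−mL=100/41 → turn +1·90°
n=5: pose=(8,-1,W); sL=200/157, sR=200/117; mL=-19700/18369, mR=43100/18369; mL+mR=200/157 → advance +1; mR−mL=400/117 → turn +1·90°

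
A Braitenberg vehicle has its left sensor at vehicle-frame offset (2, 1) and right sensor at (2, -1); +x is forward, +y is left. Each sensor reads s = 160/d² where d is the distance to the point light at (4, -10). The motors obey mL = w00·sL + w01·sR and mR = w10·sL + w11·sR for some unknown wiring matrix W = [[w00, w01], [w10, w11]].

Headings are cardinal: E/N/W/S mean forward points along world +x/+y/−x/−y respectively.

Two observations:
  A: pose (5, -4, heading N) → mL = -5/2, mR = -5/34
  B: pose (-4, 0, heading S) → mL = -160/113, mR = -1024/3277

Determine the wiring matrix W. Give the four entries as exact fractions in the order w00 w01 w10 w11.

obs A: pose=(5,-4,N) → sL=5/2, sR=40/17, mL=-5/2, mR=-5/34
obs B: pose=(-4,0,S) → sL=160/113, sR=32/29, mL=-160/113, mR=-1024/3277
sensor matrix S = [[5/2, 40/17], [160/113, 32/29]]; det S = -31920/55709
solve [mL_A; mL_B] = S·[w00; w01] and [mR_A; mR_B] = S·[w10; w11]:
  w00 = -1, w01 = 0, w10 = -1, w11 = 1

-1 0 -1 1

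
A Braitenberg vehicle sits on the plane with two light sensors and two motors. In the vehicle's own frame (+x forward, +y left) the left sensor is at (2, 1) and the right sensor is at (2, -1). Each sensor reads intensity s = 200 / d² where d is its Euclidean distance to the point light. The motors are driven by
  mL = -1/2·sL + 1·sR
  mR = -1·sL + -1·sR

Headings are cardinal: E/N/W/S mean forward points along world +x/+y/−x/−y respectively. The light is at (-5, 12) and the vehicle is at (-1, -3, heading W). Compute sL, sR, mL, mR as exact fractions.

left sensor world pos  = (-3, -4); dL² = 260
right sensor world pos = (-3, -2); dR² = 200
sL = 200/260 = 10/13
sR = 200/200 = 1
mL = -1/2·sL + 1·sR = 8/13
mR = -1·sL + -1·sR = -23/13

10/13 1 8/13 -23/13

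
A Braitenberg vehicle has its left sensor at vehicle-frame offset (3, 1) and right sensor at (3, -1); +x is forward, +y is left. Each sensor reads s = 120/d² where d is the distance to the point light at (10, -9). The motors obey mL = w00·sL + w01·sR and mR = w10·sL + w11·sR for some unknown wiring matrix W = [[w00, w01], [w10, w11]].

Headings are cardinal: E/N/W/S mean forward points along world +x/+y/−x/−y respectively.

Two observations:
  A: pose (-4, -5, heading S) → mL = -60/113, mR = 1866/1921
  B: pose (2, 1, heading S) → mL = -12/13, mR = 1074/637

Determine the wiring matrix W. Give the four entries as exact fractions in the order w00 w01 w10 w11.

obs A: pose=(-4,-5,S) → sL=12/17, sR=60/113, mL=-60/113, mR=1866/1921
obs B: pose=(2,1,S) → sL=60/49, sR=12/13, mL=-12/13, mR=1074/637
sensor matrix S = [[12/17, 60/113], [60/49, 12/13]]; det S = 1728/1223677
solve [mL_A; mL_B] = S·[w00; w01] and [mR_A; mR_B] = S·[w10; w11]:
  w00 = 0, w01 = -1, w10 = 1, w11 = 1/2

0 -1 1 1/2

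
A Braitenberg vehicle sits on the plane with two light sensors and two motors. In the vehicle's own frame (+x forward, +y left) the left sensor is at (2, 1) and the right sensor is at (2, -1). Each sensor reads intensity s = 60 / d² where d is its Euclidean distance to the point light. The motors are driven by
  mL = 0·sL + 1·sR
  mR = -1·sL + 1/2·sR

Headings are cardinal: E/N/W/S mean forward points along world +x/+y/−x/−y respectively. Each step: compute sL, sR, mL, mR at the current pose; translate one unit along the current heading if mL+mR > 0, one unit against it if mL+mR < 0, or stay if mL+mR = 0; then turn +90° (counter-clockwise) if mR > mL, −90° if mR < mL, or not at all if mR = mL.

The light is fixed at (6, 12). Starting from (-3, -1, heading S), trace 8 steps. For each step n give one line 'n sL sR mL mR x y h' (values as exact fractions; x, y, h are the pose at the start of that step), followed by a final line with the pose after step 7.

n=0: pose=(-3,-1,S); sL=60/289, sR=12/65; mL=12/65, mR=-2166/18785; mL+mR=1302/18785 → advance +1; mR−mL=-5634/18785 → turn -1·90°
n=1: pose=(-3,-2,W); sL=30/173, sR=6/29; mL=6/29, mR=-351/5017; mL+mR=687/5017 → advance +1; mR−mL=-1389/5017 → turn -1·90°
n=2: pose=(-4,-2,N); sL=12/53, sR=4/15; mL=4/15, mR=-74/795; mL+mR=46/265 → advance +1; mR−mL=-286/795 → turn -1·90°
n=3: pose=(-4,-1,E); sL=15/52, sR=3/13; mL=3/13, mR=-9/52; mL+mR=3/52 → advance +1; mR−mL=-21/52 → turn -1·90°
n=4: pose=(-3,-1,S); sL=60/289, sR=12/65; mL=12/65, mR=-2166/18785; mL+mR=1302/18785 → advance +1; mR−mL=-5634/18785 → turn -1·90°
n=5: pose=(-3,-2,W); sL=30/173, sR=6/29; mL=6/29, mR=-351/5017; mL+mR=687/5017 → advance +1; mR−mL=-1389/5017 → turn -1·90°
n=6: pose=(-4,-2,N); sL=12/53, sR=4/15; mL=4/15, mR=-74/795; mL+mR=46/265 → advance +1; mR−mL=-286/795 → turn -1·90°
n=7: pose=(-4,-1,E); sL=15/52, sR=3/13; mL=3/13, mR=-9/52; mL+mR=3/52 → advance +1; mR−mL=-21/52 → turn -1·90°

0 60/289 12/65 12/65 -2166/18785 -3 -1 S
1 30/173 6/29 6/29 -351/5017 -3 -2 W
2 12/53 4/15 4/15 -74/795 -4 -2 N
3 15/52 3/13 3/13 -9/52 -4 -1 E
4 60/289 12/65 12/65 -2166/18785 -3 -1 S
5 30/173 6/29 6/29 -351/5017 -3 -2 W
6 12/53 4/15 4/15 -74/795 -4 -2 N
7 15/52 3/13 3/13 -9/52 -4 -1 E
final -3 -1 S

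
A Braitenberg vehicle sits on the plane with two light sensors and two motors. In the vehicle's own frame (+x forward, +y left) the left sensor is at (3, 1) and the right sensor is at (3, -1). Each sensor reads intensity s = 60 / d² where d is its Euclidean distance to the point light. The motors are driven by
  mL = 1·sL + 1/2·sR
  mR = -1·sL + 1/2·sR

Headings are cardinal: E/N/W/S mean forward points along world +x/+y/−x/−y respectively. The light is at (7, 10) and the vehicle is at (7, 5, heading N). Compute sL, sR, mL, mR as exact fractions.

12 12 18 -6

left sensor world pos  = (6, 8); dL² = 5
right sensor world pos = (8, 8); dR² = 5
sL = 60/5 = 12
sR = 60/5 = 12
mL = 1·sL + 1/2·sR = 18
mR = -1·sL + 1/2·sR = -6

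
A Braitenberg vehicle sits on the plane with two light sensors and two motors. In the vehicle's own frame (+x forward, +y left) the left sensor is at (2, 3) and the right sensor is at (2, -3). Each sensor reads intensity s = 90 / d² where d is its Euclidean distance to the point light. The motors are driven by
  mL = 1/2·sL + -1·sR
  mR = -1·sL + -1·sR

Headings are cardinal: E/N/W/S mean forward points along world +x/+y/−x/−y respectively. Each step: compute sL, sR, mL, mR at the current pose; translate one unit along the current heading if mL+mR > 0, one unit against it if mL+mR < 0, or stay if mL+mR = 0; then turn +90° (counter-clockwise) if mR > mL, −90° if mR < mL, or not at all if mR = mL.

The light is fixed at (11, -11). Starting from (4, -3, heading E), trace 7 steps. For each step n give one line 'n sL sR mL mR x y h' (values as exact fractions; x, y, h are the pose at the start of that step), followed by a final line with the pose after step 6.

0 45/73 9/5 -1089/730 -882/365 4 -3 E
1 90/61 90/157 1575/9577 -19620/9577 3 -3 S
2 45/68 45/122 -315/8296 -4275/4148 3 -2 W
3 90/221 90/137 -13725/30277 -32220/30277 4 -2 N
4 45/73 9/5 -1089/730 -882/365 4 -3 E
5 90/61 90/157 1575/9577 -19620/9577 3 -3 S
6 45/68 45/122 -315/8296 -4275/4148 3 -2 W
final 4 -2 N

n=0: pose=(4,-3,E); sL=45/73, sR=9/5; mL=-1089/730, mR=-882/365; mL+mR=-2853/730 → advance -1; mR−mL=-135/146 → turn -1·90°
n=1: pose=(3,-3,S); sL=90/61, sR=90/157; mL=1575/9577, mR=-19620/9577; mL+mR=-18045/9577 → advance -1; mR−mL=-135/61 → turn -1·90°
n=2: pose=(3,-2,W); sL=45/68, sR=45/122; mL=-315/8296, mR=-4275/4148; mL+mR=-8865/8296 → advance -1; mR−mL=-135/136 → turn -1·90°
n=3: pose=(4,-2,N); sL=90/221, sR=90/137; mL=-13725/30277, mR=-32220/30277; mL+mR=-45945/30277 → advance -1; mR−mL=-135/221 → turn -1·90°
n=4: pose=(4,-3,E); sL=45/73, sR=9/5; mL=-1089/730, mR=-882/365; mL+mR=-2853/730 → advance -1; mR−mL=-135/146 → turn -1·90°
n=5: pose=(3,-3,S); sL=90/61, sR=90/157; mL=1575/9577, mR=-19620/9577; mL+mR=-18045/9577 → advance -1; mR−mL=-135/61 → turn -1·90°
n=6: pose=(3,-2,W); sL=45/68, sR=45/122; mL=-315/8296, mR=-4275/4148; mL+mR=-8865/8296 → advance -1; mR−mL=-135/136 → turn -1·90°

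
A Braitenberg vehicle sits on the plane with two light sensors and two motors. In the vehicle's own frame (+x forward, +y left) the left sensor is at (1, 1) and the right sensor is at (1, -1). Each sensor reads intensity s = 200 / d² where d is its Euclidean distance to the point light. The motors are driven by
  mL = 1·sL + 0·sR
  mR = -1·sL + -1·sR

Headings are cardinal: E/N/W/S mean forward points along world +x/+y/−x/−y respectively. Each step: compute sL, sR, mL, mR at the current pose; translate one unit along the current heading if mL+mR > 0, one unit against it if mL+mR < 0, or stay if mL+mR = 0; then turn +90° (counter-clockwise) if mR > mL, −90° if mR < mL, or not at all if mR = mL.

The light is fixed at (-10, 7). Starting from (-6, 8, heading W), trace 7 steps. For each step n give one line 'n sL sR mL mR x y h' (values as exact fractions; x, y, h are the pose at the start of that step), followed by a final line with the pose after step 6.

n=0: pose=(-6,8,W); sL=200/9, sR=200/13; mL=200/9, mR=-4400/117; mL+mR=-200/13 → advance -1; mR−mL=-7000/117 → turn -1·90°
n=1: pose=(-5,8,N); sL=10, sR=5; mL=10, mR=-15; mL+mR=-5 → advance -1; mR−mL=-25 → turn -1·90°
n=2: pose=(-5,7,E); sL=200/37, sR=200/37; mL=200/37, mR=-400/37; mL+mR=-200/37 → advance -1; mR−mL=-600/37 → turn -1·90°
n=3: pose=(-6,7,S); sL=100/13, sR=20; mL=100/13, mR=-360/13; mL+mR=-20 → advance -1; mR−mL=-460/13 → turn -1·90°
n=4: pose=(-6,8,W); sL=200/9, sR=200/13; mL=200/9, mR=-4400/117; mL+mR=-200/13 → advance -1; mR−mL=-7000/117 → turn -1·90°
n=5: pose=(-5,8,N); sL=10, sR=5; mL=10, mR=-15; mL+mR=-5 → advance -1; mR−mL=-25 → turn -1·90°
n=6: pose=(-5,7,E); sL=200/37, sR=200/37; mL=200/37, mR=-400/37; mL+mR=-200/37 → advance -1; mR−mL=-600/37 → turn -1·90°

0 200/9 200/13 200/9 -4400/117 -6 8 W
1 10 5 10 -15 -5 8 N
2 200/37 200/37 200/37 -400/37 -5 7 E
3 100/13 20 100/13 -360/13 -6 7 S
4 200/9 200/13 200/9 -4400/117 -6 8 W
5 10 5 10 -15 -5 8 N
6 200/37 200/37 200/37 -400/37 -5 7 E
final -6 7 S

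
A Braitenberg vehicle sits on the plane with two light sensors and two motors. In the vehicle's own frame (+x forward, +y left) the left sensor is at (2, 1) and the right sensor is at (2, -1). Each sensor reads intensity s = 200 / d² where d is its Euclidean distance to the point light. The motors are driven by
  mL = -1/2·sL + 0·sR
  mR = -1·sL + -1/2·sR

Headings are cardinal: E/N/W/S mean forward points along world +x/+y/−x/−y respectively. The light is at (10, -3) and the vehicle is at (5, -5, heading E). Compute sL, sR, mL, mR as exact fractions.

20 100/9 -10 -230/9

left sensor world pos  = (7, -4); dL² = 10
right sensor world pos = (7, -6); dR² = 18
sL = 200/10 = 20
sR = 200/18 = 100/9
mL = -1/2·sL + 0·sR = -10
mR = -1·sL + -1/2·sR = -230/9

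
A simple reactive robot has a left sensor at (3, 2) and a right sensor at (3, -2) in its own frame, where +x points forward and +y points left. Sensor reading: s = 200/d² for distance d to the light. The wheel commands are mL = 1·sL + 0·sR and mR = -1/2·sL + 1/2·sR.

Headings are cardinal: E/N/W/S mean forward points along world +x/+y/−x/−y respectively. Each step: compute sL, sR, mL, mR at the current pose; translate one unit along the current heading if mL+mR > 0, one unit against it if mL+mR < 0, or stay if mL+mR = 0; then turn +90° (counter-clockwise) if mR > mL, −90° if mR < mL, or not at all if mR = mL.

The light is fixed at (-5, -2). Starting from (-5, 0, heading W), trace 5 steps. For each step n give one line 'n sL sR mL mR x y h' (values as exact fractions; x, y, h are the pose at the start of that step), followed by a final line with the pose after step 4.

n=0: pose=(-5,0,W); sL=200/9, sR=8; mL=200/9, mR=-64/9; mL+mR=136/9 → advance +1; mR−mL=-88/3 → turn -1·90°
n=1: pose=(-6,0,N); sL=100/17, sR=100/13; mL=100/17, mR=200/221; mL+mR=1500/221 → advance +1; mR−mL=-1100/221 → turn -1·90°
n=2: pose=(-6,1,E); sL=200/29, sR=40; mL=200/29, mR=480/29; mL+mR=680/29 → advance +1; mR−mL=280/29 → turn +1·90°
n=3: pose=(-5,1,N); sL=5, sR=5; mL=5, mR=0; mL+mR=5 → advance +1; mR−mL=-5 → turn -1·90°
n=4: pose=(-5,2,E); sL=40/9, sR=200/13; mL=40/9, mR=640/117; mL+mR=1160/117 → advance +1; mR−mL=40/39 → turn +1·90°

0 200/9 8 200/9 -64/9 -5 0 W
1 100/17 100/13 100/17 200/221 -6 0 N
2 200/29 40 200/29 480/29 -6 1 E
3 5 5 5 0 -5 1 N
4 40/9 200/13 40/9 640/117 -5 2 E
final -4 2 N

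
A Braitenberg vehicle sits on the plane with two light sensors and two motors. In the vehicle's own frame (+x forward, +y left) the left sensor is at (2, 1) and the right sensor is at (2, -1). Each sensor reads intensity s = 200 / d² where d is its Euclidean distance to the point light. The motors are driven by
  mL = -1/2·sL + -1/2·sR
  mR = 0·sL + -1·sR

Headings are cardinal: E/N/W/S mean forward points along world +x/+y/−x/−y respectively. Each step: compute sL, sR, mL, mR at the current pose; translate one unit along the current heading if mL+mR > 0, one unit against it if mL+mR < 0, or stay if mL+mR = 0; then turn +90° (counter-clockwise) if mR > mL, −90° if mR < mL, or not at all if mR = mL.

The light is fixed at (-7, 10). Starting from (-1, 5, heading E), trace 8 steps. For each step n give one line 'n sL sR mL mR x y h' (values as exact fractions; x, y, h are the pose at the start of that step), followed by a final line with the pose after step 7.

n=0: pose=(-1,5,E); sL=5/2, sR=2; mL=-9/4, mR=-2; mL+mR=-17/4 → advance -1; mR−mL=1/4 → turn +1·90°
n=1: pose=(-2,5,N); sL=8, sR=40/9; mL=-56/9, mR=-40/9; mL+mR=-32/3 → advance -1; mR−mL=16/9 → turn +1·90°
n=2: pose=(-2,4,W); sL=100/29, sR=100/17; mL=-2300/493, mR=-100/17; mL+mR=-5200/493 → advance -1; mR−mL=-600/493 → turn -1·90°
n=3: pose=(-1,4,N); sL=200/41, sR=40/13; mL=-2120/533, mR=-40/13; mL+mR=-3760/533 → advance -1; mR−mL=480/533 → turn +1·90°
n=4: pose=(-1,3,W); sL=5/2, sR=50/13; mL=-165/52, mR=-50/13; mL+mR=-365/52 → advance -1; mR−mL=-35/52 → turn -1·90°
n=5: pose=(0,3,N); sL=200/61, sR=200/89; mL=-15000/5429, mR=-200/89; mL+mR=-27200/5429 → advance -1; mR−mL=2800/5429 → turn +1·90°
n=6: pose=(0,2,W); sL=100/53, sR=100/37; mL=-4500/1961, mR=-100/37; mL+mR=-9800/1961 → advance -1; mR−mL=-800/1961 → turn -1·90°
n=7: pose=(1,2,N); sL=40/17, sR=200/117; mL=-4040/1989, mR=-200/117; mL+mR=-2480/663 → advance -1; mR−mL=640/1989 → turn +1·90°

0 5/2 2 -9/4 -2 -1 5 E
1 8 40/9 -56/9 -40/9 -2 5 N
2 100/29 100/17 -2300/493 -100/17 -2 4 W
3 200/41 40/13 -2120/533 -40/13 -1 4 N
4 5/2 50/13 -165/52 -50/13 -1 3 W
5 200/61 200/89 -15000/5429 -200/89 0 3 N
6 100/53 100/37 -4500/1961 -100/37 0 2 W
7 40/17 200/117 -4040/1989 -200/117 1 2 N
final 1 1 W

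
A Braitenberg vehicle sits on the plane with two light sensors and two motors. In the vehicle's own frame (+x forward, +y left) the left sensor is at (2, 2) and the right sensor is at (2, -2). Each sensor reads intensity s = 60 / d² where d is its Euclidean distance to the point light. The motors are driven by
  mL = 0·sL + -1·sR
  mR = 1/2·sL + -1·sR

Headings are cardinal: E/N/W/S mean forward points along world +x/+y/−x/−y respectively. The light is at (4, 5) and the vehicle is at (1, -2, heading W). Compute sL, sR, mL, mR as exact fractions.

left sensor world pos  = (-1, -4); dL² = 106
right sensor world pos = (-1, 0); dR² = 50
sL = 60/106 = 30/53
sR = 60/50 = 6/5
mL = 0·sL + -1·sR = -6/5
mR = 1/2·sL + -1·sR = -243/265

30/53 6/5 -6/5 -243/265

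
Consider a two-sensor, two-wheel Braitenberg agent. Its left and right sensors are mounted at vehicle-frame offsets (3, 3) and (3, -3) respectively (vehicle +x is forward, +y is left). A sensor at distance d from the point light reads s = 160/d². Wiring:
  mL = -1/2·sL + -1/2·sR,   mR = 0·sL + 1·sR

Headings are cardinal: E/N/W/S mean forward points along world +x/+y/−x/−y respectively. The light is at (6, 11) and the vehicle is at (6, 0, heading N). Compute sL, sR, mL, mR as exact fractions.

160/73 160/73 -160/73 160/73

left sensor world pos  = (3, 3); dL² = 73
right sensor world pos = (9, 3); dR² = 73
sL = 160/73 = 160/73
sR = 160/73 = 160/73
mL = -1/2·sL + -1/2·sR = -160/73
mR = 0·sL + 1·sR = 160/73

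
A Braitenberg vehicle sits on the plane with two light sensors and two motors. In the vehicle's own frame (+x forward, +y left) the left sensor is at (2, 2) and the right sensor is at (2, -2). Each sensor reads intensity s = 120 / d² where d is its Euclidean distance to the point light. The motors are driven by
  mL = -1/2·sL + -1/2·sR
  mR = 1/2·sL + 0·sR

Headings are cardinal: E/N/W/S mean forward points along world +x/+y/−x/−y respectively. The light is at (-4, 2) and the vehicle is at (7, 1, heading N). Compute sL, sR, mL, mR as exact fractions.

60/41 12/17 -756/697 30/41

left sensor world pos  = (5, 3); dL² = 82
right sensor world pos = (9, 3); dR² = 170
sL = 120/82 = 60/41
sR = 120/170 = 12/17
mL = -1/2·sL + -1/2·sR = -756/697
mR = 1/2·sL + 0·sR = 30/41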